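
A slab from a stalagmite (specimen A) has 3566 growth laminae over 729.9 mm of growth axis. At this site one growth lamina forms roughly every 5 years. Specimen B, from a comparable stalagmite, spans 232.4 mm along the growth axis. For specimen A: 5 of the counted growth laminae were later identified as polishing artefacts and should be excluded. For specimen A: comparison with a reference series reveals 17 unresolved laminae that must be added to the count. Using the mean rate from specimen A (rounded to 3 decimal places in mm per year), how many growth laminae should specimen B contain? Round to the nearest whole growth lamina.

Specimen A: correcting the raw count gives 3566 − 5 + 17 = 3578 true growth laminae.
Specimen A: multiplying by 5 years per growth lamina: 3578 × 5 = 17890 years.
A: Mean rate = 729.9 mm / 17890 years ≈ 0.041 mm/year.
B spans 232.4 / 0.041 = 5668.29 years; at 5 years per growth lamina that is 5668.29 / 5 ≈ 1134 growth laminae.

1134 growth laminae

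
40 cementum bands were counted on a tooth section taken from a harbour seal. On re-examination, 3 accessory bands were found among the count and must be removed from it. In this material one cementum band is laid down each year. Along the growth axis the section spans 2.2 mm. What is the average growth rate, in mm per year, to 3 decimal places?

After corrections the count is 40 − 3 = 37 cementum bands.
2.2 mm over 37 years gives 2.2 / 37 ≈ 0.059 mm per year.

0.059 mm per year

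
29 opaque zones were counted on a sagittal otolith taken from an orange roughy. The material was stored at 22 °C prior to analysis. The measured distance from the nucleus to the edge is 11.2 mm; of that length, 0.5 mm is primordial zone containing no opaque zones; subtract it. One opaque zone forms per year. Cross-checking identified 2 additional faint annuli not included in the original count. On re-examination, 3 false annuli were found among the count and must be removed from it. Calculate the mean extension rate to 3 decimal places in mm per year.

0.382 mm per year

After corrections the count is 29 − 3 + 2 = 28 opaque zones.
Net length = 11.2 − 0.5 = 10.7 mm.
Extension rate ≈ 10.7 / 28 = 0.382 mm per year.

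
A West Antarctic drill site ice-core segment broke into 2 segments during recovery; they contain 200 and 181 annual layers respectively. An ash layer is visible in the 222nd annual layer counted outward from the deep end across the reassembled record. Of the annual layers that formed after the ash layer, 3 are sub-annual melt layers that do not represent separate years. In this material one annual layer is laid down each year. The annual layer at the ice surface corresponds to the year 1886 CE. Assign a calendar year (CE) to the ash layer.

Total annual layers = 200 + 181 = 381.
The ash layer sits at annual layer 222 from the deep end, so 381 − 222 = 159 annual layers formed after it.
Removing the 3 false annual layers leaves 159 − 3 = 156 true annual layers beyond the ash layer.
The annual layer at the ice surface is 1886 CE, so the ash layer dates to 1886 − 156 = 1730 CE.

1730 CE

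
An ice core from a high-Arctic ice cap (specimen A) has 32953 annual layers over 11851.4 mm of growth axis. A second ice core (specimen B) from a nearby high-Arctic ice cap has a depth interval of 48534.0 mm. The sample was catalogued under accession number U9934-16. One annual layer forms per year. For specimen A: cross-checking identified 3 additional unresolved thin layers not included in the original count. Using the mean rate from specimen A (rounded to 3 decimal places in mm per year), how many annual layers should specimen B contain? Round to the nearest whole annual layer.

134817 annual layers

Specimen A: true annual layer count = 32953 + 3 = 32956.
A: 11851.4 mm over 32956 years gives 11851.4 / 32956 ≈ 0.360 mm per year.
B spans 48534.0 / 0.360 = 134816.67 years ≈ 134817 annual layers.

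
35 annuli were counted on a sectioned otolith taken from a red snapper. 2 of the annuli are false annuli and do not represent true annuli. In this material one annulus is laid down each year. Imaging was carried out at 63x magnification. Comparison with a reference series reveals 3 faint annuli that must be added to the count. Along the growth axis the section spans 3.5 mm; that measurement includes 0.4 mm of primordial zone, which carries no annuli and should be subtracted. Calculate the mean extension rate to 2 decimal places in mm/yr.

True annulus count = 35 − 2 + 3 = 36.
Net length = 3.5 − 0.4 = 3.1 mm.
Extension rate ≈ 3.1 / 36 = 0.09 mm/yr.

0.09 mm/yr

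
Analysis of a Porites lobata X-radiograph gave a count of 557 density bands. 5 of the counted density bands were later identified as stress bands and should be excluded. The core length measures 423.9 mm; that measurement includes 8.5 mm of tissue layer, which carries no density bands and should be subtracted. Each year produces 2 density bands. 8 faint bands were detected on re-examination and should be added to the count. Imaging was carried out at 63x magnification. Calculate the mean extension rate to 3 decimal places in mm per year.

1.484 mm per year

True density band count = 557 − 5 + 8 = 560.
Dividing by 2 density bands per year: 560 / 2 = 280 years.
Removing the 8.5 mm offcut leaves 423.9 − 8.5 = 415.4 mm.
Mean rate = 415.4 mm / 280 years ≈ 1.484 mm per year.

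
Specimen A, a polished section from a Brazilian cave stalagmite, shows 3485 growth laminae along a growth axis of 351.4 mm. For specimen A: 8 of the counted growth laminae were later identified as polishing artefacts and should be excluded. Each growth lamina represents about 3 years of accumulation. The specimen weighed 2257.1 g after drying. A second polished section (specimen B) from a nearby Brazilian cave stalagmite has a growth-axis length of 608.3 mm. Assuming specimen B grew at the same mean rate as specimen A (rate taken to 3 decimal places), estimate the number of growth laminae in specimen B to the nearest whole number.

Specimen A: adjusted count: 3485 − 8 = 3477 growth laminae.
Specimen A: 3477 growth laminae at 3 years each span 3477 × 3 = 10431 years.
A: Extension rate ≈ 351.4 / 10431 = 0.034 mm/yr.
B spans 608.3 / 0.034 = 17891.18 years; at 3 years per growth lamina that is 17891.18 / 3 ≈ 5964 growth laminae.

5964 growth laminae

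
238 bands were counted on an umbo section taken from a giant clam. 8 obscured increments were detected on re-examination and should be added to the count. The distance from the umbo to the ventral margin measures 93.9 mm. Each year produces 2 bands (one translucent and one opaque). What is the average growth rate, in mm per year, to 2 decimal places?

0.76 mm per year

Adjusted count: 238 + 8 = 246 bands.
With 2 bands per year, 246 / 2 = 123 years.
Mean rate = 93.9 mm / 123 years ≈ 0.76 mm per year.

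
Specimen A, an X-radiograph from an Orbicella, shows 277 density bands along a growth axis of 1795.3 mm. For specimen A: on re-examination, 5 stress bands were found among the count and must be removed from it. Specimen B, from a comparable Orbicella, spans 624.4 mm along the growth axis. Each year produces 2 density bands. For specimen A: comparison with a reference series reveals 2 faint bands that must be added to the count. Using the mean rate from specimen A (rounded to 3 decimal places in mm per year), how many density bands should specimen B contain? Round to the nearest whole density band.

95 density bands

Specimen A: true density band count = 277 − 5 + 2 = 274.
Specimen A: dividing by 2 density bands per year: 274 / 2 = 137 years.
A: Extension rate ≈ 1795.3 / 137 = 13.104 mm/year.
B spans 624.4 / 13.104 = 47.65 years; at 2 density bands per year that is 47.65 × 2 ≈ 95 density bands.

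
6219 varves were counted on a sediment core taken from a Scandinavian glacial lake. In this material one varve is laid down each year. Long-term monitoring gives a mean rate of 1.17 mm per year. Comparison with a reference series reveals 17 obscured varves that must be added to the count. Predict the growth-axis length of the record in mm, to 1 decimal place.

True varve count = 6219 + 17 = 6236.
6236 years at 1.17 mm/year gives 1.17 × 6236 = 7296.1 mm.

7296.1 mm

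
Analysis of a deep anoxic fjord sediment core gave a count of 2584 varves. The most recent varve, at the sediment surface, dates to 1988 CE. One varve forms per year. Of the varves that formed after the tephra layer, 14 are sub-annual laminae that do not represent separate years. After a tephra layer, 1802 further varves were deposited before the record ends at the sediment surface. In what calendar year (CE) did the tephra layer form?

200 CE

1802 varves formed after the tephra layer.
1802 − 14 false = 1788 true varves after the tephra layer.
The varve at the sediment surface is 1988 CE, so the tephra layer dates to 1988 − 1788 = 200 CE.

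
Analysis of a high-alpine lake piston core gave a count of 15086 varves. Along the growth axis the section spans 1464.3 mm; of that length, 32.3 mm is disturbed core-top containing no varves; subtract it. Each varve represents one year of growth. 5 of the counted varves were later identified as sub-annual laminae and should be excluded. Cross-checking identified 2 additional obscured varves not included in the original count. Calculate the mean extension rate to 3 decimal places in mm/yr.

0.095 mm/yr

True varve count = 15086 − 5 + 2 = 15083.
The growth record spans 1464.3 − 32.3 = 1432.0 mm.
1432.0 mm over 15083 years gives 1432.0 / 15083 ≈ 0.095 mm/yr.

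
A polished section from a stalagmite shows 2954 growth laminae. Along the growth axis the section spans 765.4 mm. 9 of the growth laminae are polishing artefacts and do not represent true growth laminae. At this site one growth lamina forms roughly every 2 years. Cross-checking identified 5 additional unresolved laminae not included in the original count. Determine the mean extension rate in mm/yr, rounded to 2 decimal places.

0.13 mm/yr

Adjusted count: 2954 − 9 + 5 = 2950 growth laminae.
At 2 years per growth lamina, 2950 × 2 = 5900 years.
Extension rate ≈ 765.4 / 5900 = 0.13 mm/yr.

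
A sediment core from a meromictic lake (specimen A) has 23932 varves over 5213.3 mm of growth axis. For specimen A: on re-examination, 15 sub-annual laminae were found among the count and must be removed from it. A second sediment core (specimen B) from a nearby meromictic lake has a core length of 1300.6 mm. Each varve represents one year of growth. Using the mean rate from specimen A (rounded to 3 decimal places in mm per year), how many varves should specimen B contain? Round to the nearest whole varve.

Specimen A: adjusted count: 23932 − 15 = 23917 varves.
A: Extension rate ≈ 5213.3 / 23917 = 0.218 mm per year.
B spans 1300.6 / 0.218 = 5966.06 years ≈ 5966 varves.

5966 varves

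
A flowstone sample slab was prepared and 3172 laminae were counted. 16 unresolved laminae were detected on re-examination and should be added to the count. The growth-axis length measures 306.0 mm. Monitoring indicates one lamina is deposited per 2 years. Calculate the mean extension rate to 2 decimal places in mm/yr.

After corrections the count is 3172 + 16 = 3188 laminae.
Multiplying by 2 years per lamina: 3188 × 2 = 6376 years.
Mean rate = 306.0 mm / 6376 years ≈ 0.05 mm/yr.

0.05 mm/yr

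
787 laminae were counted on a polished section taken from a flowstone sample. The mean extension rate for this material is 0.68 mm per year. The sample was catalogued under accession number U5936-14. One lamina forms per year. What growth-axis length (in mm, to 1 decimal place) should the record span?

The record spans 787 years at 0.68 mm per year.
Length ≈ 0.68 × 787 = 535.2 mm.

535.2 mm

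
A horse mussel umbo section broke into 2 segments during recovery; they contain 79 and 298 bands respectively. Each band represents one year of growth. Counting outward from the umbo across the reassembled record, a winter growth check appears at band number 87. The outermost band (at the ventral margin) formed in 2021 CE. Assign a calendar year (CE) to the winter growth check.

1731 CE

Total bands = 79 + 298 = 377.
Between band 87 and the ventral margin there are 377 − 87 = 290 bands.
The band at the ventral margin is 2021 CE, so the winter growth check dates to 2021 − 290 = 1731 CE.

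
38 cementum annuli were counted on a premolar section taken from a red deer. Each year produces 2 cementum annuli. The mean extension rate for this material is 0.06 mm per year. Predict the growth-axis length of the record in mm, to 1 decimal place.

Dividing by 2 cementum annuli per year: 38 / 2 = 19 years.
Predicted length = 0.06 mm/year × 19 years = 1.1 mm.

1.1 mm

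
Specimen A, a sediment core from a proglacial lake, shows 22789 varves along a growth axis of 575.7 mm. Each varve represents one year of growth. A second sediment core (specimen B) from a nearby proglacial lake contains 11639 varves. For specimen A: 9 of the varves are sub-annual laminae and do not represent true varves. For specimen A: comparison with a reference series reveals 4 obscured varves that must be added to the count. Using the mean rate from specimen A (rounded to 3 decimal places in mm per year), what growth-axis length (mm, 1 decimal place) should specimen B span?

Specimen A: correcting the raw count gives 22789 − 9 + 4 = 22784 true varves.
A: Extension rate ≈ 575.7 / 22784 = 0.025 mm per year.
Length of B = 0.025 × 11639 = 291.0 mm.

291.0 mm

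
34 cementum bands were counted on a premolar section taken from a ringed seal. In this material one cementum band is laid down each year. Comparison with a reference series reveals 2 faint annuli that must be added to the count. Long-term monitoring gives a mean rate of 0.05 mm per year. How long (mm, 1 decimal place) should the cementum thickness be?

1.8 mm

Correcting the raw count gives 34 + 2 = 36 true cementum bands.
36 years at 0.05 mm/year gives 0.05 × 36 = 1.8 mm.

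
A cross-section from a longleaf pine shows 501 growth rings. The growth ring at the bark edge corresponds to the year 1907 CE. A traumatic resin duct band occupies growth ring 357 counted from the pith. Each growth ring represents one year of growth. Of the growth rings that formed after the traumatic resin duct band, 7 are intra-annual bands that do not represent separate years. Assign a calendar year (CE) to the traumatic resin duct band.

501 − 357 = 144 growth rings lie beyond the traumatic resin duct band toward the bark edge.
Removing the 7 false growth rings leaves 144 − 7 = 137 true growth rings beyond the traumatic resin duct band.
The growth ring at the bark edge is 1907 CE, so the traumatic resin duct band dates to 1907 − 137 = 1770 CE.

1770 CE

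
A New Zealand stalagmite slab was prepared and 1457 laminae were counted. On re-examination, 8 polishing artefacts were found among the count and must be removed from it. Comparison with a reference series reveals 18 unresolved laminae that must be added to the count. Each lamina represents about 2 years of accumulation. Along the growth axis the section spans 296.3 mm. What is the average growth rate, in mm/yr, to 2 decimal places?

0.10 mm/yr

Correcting the raw count gives 1457 − 8 + 18 = 1467 true laminae.
At 2 years per lamina, 1467 × 2 = 2934 years.
Extension rate ≈ 296.3 / 2934 = 0.10 mm/yr.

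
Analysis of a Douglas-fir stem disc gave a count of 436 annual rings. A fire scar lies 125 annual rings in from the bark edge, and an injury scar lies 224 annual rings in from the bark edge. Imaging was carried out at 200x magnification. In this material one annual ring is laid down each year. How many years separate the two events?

The two markers are separated by 224 − 125 = 99 annual rings.
At one annual ring per year, 99 years elapsed between them.

99 years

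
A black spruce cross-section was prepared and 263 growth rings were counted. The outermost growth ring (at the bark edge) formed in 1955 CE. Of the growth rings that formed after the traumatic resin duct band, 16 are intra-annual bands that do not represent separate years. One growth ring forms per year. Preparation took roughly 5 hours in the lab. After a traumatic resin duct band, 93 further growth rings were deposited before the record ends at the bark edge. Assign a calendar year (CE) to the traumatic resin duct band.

1878 CE

93 growth rings post-date the traumatic resin duct band.
Removing the 16 false growth rings leaves 93 − 16 = 77 true growth rings beyond the traumatic resin duct band.
The growth ring at the bark edge is 1955 CE, so the traumatic resin duct band dates to 1955 − 77 = 1878 CE.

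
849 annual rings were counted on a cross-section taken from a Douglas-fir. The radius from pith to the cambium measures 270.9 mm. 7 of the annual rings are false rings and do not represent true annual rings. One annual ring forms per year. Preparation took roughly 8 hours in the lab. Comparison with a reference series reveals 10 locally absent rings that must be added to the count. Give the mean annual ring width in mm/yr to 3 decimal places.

True annual ring count = 849 − 7 + 10 = 852.
Mean rate = 270.9 mm / 852 years ≈ 0.318 mm/yr.

0.318 mm/yr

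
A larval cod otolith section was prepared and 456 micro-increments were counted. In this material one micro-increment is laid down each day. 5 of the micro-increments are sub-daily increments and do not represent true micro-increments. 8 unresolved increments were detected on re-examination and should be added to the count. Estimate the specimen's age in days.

459 d

Adjusted count: 456 − 5 + 8 = 459 micro-increments.
At one micro-increment per day, that is 459 days.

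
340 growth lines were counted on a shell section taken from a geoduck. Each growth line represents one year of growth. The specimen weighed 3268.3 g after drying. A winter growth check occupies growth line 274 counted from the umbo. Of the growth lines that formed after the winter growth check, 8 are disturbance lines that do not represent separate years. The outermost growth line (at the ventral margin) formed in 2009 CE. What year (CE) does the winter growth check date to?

340 − 274 = 66 growth lines lie beyond the winter growth check toward the ventral margin.
Excluding 8 false growth lines: 66 − 8 = 58.
Counting back 58 years from 2009 CE places the winter growth check in 2009 − 58 = 1951 CE.

1951 CE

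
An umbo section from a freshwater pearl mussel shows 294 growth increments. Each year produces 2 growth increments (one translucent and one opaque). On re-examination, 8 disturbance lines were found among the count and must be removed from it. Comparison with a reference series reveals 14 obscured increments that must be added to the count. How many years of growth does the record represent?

Correcting the raw count gives 294 − 8 + 14 = 300 true growth increments.
Dividing by 2 growth increments per year: 300 / 2 = 150 years.

150 yr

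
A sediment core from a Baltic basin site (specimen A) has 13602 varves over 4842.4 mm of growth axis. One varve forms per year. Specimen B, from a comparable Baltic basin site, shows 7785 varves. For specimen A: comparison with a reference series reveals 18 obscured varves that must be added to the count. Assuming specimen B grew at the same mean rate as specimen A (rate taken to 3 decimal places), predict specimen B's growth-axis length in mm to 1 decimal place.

Specimen A: correcting the raw count gives 13602 + 18 = 13620 true varves.
A: 4842.4 mm over 13620 years gives 4842.4 / 13620 ≈ 0.356 mm/yr.
For B, 0.356 mm/year × 7785 years = 2771.5 mm.

2771.5 mm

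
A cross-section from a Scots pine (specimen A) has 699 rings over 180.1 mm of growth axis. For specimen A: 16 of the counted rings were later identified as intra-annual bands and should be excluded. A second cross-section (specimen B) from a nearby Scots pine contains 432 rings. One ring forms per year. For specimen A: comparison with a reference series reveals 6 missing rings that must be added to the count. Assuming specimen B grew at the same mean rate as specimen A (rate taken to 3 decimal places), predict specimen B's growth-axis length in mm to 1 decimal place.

112.8 mm

Specimen A: correcting the raw count gives 699 − 16 + 6 = 689 true rings.
A: Extension rate ≈ 180.1 / 689 = 0.261 mm/year.
Length of B = 0.261 × 432 = 112.8 mm.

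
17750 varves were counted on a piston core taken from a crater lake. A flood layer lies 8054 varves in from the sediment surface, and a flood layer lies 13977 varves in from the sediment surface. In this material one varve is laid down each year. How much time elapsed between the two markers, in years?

The two markers are separated by 13977 − 8054 = 5923 varves.
At one varve per year, 5923 years elapsed between them.

5923 years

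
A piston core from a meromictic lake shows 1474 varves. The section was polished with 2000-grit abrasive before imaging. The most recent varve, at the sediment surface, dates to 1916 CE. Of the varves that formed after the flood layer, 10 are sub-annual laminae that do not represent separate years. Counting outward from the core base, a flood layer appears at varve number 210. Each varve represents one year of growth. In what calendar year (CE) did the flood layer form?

662 CE

The flood layer sits at varve 210 from the core base, so 1474 − 210 = 1264 varves formed after it.
1264 − 10 false = 1254 true varves after the flood layer.
The varve at the sediment surface is 1916 CE, so the flood layer dates to 1916 − 1254 = 662 CE.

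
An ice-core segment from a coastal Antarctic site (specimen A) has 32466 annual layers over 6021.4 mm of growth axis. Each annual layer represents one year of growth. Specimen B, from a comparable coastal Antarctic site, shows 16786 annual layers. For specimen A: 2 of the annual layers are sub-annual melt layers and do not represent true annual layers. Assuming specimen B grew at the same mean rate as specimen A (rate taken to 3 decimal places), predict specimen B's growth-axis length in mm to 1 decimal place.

3105.4 mm

Specimen A: true annual layer count = 32466 − 2 = 32464.
A: 6021.4 mm over 32464 years gives 6021.4 / 32464 ≈ 0.185 mm/year.
Length of B = 0.185 × 16786 = 3105.4 mm.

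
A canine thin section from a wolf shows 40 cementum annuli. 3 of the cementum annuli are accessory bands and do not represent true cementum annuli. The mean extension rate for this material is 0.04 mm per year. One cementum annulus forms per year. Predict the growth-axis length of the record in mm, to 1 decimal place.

Correcting the raw count gives 40 − 3 = 37 true cementum annuli.
Length ≈ 0.04 × 37 = 1.5 mm.

1.5 mm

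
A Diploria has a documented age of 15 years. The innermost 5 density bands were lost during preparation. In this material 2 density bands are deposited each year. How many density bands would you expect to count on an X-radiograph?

25 density bands

15 years at 2 density bands per year gives 15 × 2 = 30 density bands.
Less the 5 uncaptured density bands: 30 − 5 = 25.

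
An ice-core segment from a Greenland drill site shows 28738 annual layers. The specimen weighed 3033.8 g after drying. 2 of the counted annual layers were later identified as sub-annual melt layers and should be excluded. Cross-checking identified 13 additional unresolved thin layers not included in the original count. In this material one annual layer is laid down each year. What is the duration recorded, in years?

28749 yr

Adjusted count: 28738 − 2 + 13 = 28749 annual layers.
At one annual layer per year, that is 28749 years.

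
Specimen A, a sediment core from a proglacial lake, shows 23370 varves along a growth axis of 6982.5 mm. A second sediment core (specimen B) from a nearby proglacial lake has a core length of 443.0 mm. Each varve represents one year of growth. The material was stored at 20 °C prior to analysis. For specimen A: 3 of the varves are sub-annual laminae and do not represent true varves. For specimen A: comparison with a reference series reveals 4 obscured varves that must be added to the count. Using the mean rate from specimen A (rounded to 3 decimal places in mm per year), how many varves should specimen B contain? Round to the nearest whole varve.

1482 varves

Specimen A: after corrections the count is 23370 − 3 + 4 = 23371 varves.
A: Extension rate ≈ 6982.5 / 23371 = 0.299 mm/yr.
For B, 443.0 / 0.299 = 1481.61 years ≈ 1482 varves.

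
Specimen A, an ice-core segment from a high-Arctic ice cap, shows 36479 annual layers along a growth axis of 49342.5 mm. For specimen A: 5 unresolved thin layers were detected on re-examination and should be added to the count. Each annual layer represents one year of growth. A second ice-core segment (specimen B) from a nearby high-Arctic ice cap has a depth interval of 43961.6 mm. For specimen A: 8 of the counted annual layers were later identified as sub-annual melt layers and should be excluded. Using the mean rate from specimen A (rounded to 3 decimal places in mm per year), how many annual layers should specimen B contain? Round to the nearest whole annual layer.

32492 annual layers

Specimen A: correcting the raw count gives 36479 − 8 + 5 = 36476 true annual layers.
A: Mean rate = 49342.5 mm / 36476 years ≈ 1.353 mm/year.
For B, 43961.6 / 1.353 = 32491.94 years ≈ 32492 annual layers.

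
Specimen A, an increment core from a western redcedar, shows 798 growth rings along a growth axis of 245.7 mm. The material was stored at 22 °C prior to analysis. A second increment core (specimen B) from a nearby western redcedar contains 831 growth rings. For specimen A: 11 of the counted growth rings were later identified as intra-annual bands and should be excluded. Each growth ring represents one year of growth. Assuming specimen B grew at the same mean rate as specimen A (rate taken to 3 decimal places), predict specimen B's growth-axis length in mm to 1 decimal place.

259.3 mm

Specimen A: adjusted count: 798 − 11 = 787 growth rings.
A: 245.7 mm over 787 years gives 245.7 / 787 ≈ 0.312 mm per year.
B's length ≈ 0.312 × 831 = 259.3 mm.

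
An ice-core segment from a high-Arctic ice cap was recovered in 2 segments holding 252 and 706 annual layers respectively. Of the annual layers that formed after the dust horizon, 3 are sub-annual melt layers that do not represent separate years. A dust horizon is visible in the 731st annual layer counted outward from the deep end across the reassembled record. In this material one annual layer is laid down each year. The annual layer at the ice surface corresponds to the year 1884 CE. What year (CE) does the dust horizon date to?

Total annual layers = 252 + 706 = 958.
Between annual layer 731 and the ice surface there are 958 − 731 = 227 annual layers.
227 − 3 false = 224 true annual layers after the dust horizon.
The annual layer at the ice surface is 1884 CE, so the dust horizon dates to 1884 − 224 = 1660 CE.

1660 CE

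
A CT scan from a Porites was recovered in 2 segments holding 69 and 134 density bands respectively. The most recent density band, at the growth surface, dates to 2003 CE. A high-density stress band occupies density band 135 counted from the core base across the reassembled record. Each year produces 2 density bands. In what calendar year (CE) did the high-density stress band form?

Total density bands = 69 + 134 = 203.
Between density band 135 and the growth surface there are 203 − 135 = 68 density bands.
68 density bands at 2 per year is 68 / 2 = 34 years.
The density band at the growth surface is 2003 CE, so the high-density stress band dates to 2003 − 34 = 1969 CE.

1969 CE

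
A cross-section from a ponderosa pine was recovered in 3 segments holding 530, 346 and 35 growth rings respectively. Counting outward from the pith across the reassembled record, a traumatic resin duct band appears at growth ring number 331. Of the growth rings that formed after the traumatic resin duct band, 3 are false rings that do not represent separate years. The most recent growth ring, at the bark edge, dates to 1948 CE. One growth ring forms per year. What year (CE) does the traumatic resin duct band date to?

Total growth rings = 530 + 346 + 35 = 911.
The traumatic resin duct band sits at growth ring 331 from the pith, so 911 − 331 = 580 growth rings formed after it.
Removing the 3 false growth rings leaves 580 − 3 = 577 true growth rings beyond the traumatic resin duct band.
1948 − 577 = 1371 CE.

1371 CE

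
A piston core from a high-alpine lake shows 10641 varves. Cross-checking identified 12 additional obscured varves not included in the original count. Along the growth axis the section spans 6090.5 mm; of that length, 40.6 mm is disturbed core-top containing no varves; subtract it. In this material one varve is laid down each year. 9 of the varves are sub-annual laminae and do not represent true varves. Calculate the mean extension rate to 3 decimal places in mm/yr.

0.568 mm/yr

True varve count = 10641 − 9 + 12 = 10644.
Removing the 40.6 mm offcut leaves 6090.5 − 40.6 = 6049.9 mm.
6049.9 mm over 10644 years gives 6049.9 / 10644 ≈ 0.568 mm/yr.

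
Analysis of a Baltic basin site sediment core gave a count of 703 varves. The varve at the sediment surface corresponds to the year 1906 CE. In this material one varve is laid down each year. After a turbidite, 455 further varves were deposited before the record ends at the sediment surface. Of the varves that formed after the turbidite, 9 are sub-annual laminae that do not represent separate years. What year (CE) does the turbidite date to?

1460 CE

There are 455 varves younger than the turbidite.
455 − 9 false = 446 true varves after the turbidite.
1906 − 446 = 1460 CE.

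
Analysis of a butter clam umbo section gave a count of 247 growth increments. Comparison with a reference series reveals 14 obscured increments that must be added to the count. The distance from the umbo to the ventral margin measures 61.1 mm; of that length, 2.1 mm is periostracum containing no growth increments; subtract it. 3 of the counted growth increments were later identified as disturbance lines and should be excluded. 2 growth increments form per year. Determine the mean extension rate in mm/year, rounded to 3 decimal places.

0.457 mm/year

Adjusted count: 247 − 3 + 14 = 258 growth increments.
With 2 growth increments per year, 258 / 2 = 129 years.
Removing the 2.1 mm offcut leaves 61.1 − 2.1 = 59.0 mm.
Mean rate = 59.0 mm / 129 years ≈ 0.457 mm/year.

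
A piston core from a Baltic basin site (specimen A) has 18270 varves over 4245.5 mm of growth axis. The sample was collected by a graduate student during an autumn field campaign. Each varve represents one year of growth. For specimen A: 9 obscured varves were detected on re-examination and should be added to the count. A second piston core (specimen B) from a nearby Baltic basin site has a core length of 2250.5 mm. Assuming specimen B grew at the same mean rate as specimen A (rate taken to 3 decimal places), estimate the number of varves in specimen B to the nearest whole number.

Specimen A: correcting the raw count gives 18270 + 9 = 18279 true varves.
A: Mean rate = 4245.5 mm / 18279 years ≈ 0.232 mm per year.
Specimen B: 2250.5 mm / 0.232 mm per year = 9700.43 years ≈ 9700 varves.

9700 varves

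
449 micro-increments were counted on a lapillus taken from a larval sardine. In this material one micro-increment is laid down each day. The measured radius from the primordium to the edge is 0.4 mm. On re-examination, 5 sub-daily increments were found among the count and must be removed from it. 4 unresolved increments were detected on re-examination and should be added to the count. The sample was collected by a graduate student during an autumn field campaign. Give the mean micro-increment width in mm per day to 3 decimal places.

After corrections the count is 449 − 5 + 4 = 448 micro-increments.
Mean rate = 0.4 mm / 448 days ≈ 0.001 mm per day.

0.001 mm per day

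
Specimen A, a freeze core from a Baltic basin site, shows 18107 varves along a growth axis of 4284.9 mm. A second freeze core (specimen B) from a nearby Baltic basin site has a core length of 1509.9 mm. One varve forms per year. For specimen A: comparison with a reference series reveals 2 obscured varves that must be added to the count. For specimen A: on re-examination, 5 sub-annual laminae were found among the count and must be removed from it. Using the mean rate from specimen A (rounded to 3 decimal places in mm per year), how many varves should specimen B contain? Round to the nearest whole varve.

Specimen A: adjusted count: 18107 − 5 + 2 = 18104 varves.
A: 4284.9 mm over 18104 years gives 4284.9 / 18104 ≈ 0.237 mm per year.
B spans 1509.9 / 0.237 = 6370.89 years ≈ 6371 varves.

6371 varves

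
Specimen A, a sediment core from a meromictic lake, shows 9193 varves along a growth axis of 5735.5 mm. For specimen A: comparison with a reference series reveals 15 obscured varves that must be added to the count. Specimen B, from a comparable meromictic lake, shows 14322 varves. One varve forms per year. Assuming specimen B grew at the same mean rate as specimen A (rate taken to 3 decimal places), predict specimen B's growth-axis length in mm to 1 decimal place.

8922.6 mm

Specimen A: adjusted count: 9193 + 15 = 9208 varves.
A: Mean rate = 5735.5 mm / 9208 years ≈ 0.623 mm per year.
B's length ≈ 0.623 × 14322 = 8922.6 mm.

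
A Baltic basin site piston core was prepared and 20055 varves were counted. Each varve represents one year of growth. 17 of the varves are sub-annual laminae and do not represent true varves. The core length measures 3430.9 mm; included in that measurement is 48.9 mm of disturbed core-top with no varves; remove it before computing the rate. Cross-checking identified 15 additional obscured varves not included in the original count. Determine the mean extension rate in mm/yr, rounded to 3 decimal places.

0.169 mm/yr

Correcting the raw count gives 20055 − 17 + 15 = 20053 true varves.
The growth record spans 3430.9 − 48.9 = 3382.0 mm.
Mean rate = 3382.0 mm / 20053 years ≈ 0.169 mm/yr.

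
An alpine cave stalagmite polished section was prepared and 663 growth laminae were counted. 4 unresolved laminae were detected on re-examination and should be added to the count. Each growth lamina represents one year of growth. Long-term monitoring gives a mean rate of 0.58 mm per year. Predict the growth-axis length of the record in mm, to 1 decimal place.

386.9 mm

Adjusted count: 663 + 4 = 667 growth laminae.
Length ≈ 0.58 × 667 = 386.9 mm.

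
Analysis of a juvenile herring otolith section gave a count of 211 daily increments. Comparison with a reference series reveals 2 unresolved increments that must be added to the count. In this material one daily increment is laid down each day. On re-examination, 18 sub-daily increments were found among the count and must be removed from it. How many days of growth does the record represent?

True daily increment count = 211 − 18 + 2 = 195.
One daily increment per day makes the duration 195 days.

195 d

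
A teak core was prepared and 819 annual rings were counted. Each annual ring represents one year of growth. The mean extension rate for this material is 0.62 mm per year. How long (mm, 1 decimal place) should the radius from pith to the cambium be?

819 years of growth are recorded.
819 years at 0.62 mm/year gives 0.62 × 819 = 507.8 mm.

507.8 mm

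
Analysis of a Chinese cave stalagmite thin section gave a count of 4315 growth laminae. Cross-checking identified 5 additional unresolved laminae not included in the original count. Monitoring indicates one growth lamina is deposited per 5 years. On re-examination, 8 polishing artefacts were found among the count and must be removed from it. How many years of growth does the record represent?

21560 years

True growth lamina count = 4315 − 8 + 5 = 4312.
At 5 years per growth lamina, 4312 × 5 = 21560 years.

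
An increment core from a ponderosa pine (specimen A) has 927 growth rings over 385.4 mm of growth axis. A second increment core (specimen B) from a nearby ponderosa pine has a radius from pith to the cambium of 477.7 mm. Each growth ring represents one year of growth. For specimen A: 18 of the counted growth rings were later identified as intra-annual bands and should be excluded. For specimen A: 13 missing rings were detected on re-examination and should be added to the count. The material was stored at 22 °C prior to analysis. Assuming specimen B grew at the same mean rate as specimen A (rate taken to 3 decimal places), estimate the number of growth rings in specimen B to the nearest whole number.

1143 growth rings

Specimen A: after corrections the count is 927 − 18 + 13 = 922 growth rings.
A: Extension rate ≈ 385.4 / 922 = 0.418 mm/yr.
For B, 477.7 / 0.418 = 1142.82 years ≈ 1143 growth rings.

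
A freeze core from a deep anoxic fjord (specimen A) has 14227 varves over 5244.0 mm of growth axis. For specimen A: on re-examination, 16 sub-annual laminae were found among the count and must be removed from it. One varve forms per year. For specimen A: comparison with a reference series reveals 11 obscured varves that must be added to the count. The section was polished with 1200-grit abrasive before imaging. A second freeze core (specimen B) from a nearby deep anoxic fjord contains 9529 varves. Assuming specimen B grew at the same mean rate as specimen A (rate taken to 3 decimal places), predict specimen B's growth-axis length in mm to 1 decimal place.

Specimen A: true varve count = 14227 − 16 + 11 = 14222.
A: 5244.0 mm over 14222 years gives 5244.0 / 14222 ≈ 0.369 mm per year.
For B, 0.369 mm/year × 9529 years = 3516.2 mm.

3516.2 mm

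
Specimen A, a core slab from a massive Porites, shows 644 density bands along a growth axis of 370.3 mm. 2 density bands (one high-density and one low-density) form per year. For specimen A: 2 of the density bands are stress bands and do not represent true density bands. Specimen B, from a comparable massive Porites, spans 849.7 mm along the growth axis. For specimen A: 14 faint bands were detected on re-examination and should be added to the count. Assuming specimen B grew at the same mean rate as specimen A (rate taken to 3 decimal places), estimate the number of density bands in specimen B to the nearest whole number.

Specimen A: after corrections the count is 644 − 2 + 14 = 656 density bands.
Specimen A: 656 density bands at 2 per year is 656 / 2 = 328 years.
A: Mean rate = 370.3 mm / 328 years ≈ 1.129 mm per year.
B spans 849.7 / 1.129 = 752.61 years; at 2 density bands per year that is 752.61 × 2 ≈ 1505 density bands.

1505 density bands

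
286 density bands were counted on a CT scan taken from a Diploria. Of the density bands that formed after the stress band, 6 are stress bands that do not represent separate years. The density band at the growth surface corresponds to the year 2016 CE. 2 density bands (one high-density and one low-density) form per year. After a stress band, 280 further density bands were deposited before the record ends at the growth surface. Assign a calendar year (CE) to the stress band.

There are 280 density bands younger than the stress band.
280 − 6 false = 274 true density bands after the stress band.
Dividing by 2 density bands per year: 274 / 2 = 137 years.
Counting back 137 years from 2016 CE places the stress band in 2016 − 137 = 1879 CE.

1879 CE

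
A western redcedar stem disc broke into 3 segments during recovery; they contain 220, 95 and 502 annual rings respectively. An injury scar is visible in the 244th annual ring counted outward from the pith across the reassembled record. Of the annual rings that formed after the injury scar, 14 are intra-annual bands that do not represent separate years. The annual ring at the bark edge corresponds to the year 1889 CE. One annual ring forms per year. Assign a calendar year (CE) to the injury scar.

Total annual rings = 220 + 95 + 502 = 817.
Between annual ring 244 and the bark edge there are 817 − 244 = 573 annual rings.
Removing the 14 false annual rings leaves 573 − 14 = 559 true annual rings beyond the injury scar.
1889 − 559 = 1330 CE.

1330 CE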